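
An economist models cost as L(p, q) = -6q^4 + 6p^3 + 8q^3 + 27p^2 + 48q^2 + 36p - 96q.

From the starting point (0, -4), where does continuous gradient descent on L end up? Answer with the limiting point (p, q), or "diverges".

diverges

L is separable, so gradient descent decouples: p follows -∂L/∂p, q follows -∂L/∂q.
∂L/∂p = 18(p + 1)(p + 2); at p=0 this is 36, so p decreases.
∂L/∂q = -24(q - 2)(q - 1)(q + 2); at q=-4 this is 1440, so q decreases.
The q-coordinate has no critical point in that direction and runs off to infinity.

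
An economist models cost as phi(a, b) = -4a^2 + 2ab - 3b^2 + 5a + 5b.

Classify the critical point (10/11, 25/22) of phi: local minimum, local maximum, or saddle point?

The Hessian of phi is constant: H = [[-8, 2], [2, -6]].
det(H) = (-8)·(-6) − 2² = 44.
det(H) > 0 and tr(H) = -14 < 0, so H is negative definite and the point is a local maximum.

local maximum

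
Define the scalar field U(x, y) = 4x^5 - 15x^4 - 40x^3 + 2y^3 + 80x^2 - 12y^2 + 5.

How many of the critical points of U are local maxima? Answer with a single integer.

2

U separates as a function of x plus a function of y, so ∇U=0 decouples.
∂U/∂x = 20x(x - 4)(x - 1)(x + 2) = 0 at x ∈ {-2, 0, 1, 4}; ∂U/∂y = 6y(y - 4) = 0 at y ∈ {0, 4}.
The Hessian is diagonal: diag(U_xx, U_yy). Second derivatives: U_xx(-2)=-720, U_xx(0)=160, U_xx(1)=-180, U_xx(4)=1440; U_yy(0)=-24, U_yy(4)=24.
Local maxima occur where both diagonal entries negative: (-2, 0), (1, 0). Count: 2.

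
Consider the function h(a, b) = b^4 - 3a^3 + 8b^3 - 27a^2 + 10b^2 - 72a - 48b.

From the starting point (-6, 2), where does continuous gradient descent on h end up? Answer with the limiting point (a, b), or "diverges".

(-4, 1)

h is separable, so gradient descent decouples: a follows -∂h/∂a, b follows -∂h/∂b.
∂h/∂a = -9(a + 2)(a + 4); at a=-6 this is -72, so a increases.
∂h/∂b = 4(b - 1)(b + 3)(b + 4); at b=2 this is 120, so b decreases.
a converges to its nearest critical value -4 (a local min of the a-part); b converges to 1. The iterate converges to (-4, 1).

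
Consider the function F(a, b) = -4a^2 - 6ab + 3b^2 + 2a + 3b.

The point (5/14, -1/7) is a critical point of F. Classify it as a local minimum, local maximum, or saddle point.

The Hessian of F is constant: H = [[-8, -6], [-6, 6]].
det(H) = (-8)·6 − (-6)² = -84.
Since det(H) < 0, H is indefinite and the critical point is a saddle point.

saddle point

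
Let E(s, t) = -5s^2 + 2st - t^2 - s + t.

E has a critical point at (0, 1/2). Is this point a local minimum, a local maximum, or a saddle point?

local maximum

The Hessian of E is constant: H = [[-10, 2], [2, -2]].
det(H) = (-10)·(-2) − 2² = 16.
det(H) > 0 and tr(H) = -12 < 0, so H is negative definite and the point is a local maximum.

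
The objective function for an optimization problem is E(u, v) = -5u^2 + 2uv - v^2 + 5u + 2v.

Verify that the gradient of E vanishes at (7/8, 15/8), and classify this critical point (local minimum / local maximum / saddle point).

∇E = (-10u + 2v + 5, 2u - 2v + 2); substituting (7/8, 15/8) gives ∇E = (0, 0), so (7/8, 15/8) is indeed a critical point.
The Hessian of E is constant: H = [[-10, 2], [2, -2]].
det(H) = (-10)·(-2) − 2² = 16.
det(H) > 0 and tr(H) = -12 < 0, so H is negative definite and the point is a local maximum.

local maximum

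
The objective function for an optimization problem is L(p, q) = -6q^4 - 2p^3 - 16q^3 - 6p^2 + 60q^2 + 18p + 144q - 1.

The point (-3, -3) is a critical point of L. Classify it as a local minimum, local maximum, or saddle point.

saddle point

The mixed partial ∂²L/∂p∂q is 0, so the Hessian at any point is diag(L_pp, L_qq) = diag(-12(p + 1), 24(-3q^2 - 4q + 5)).
At (-3, -3): H = diag(24, -240).
The eigenvalues have opposite signs, so H is indefinite: a saddle point.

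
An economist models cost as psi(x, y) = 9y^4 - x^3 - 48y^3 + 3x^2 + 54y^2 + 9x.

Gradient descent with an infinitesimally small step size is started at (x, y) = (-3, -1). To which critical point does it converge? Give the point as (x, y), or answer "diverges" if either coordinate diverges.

psi is separable, so gradient descent decouples: x follows -∂psi/∂x, y follows -∂psi/∂y.
∂psi/∂x = -3(x - 3)(x + 1); at x=-3 this is -36, so x increases.
∂psi/∂y = 36y(y - 3)(y - 1); at y=-1 this is -288, so y increases.
x converges to its nearest critical value -1 (a local min of the x-part); y converges to 0. The iterate converges to (-1, 0).

(-1, 0)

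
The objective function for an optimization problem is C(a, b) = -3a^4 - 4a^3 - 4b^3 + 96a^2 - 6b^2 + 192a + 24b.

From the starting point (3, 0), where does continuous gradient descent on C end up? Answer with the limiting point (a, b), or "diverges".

(-1, -2)

C is separable, so gradient descent decouples: a follows -∂C/∂a, b follows -∂C/∂b.
∂C/∂a = -12(a - 4)(a + 1)(a + 4); at a=3 this is 336, so a decreases.
∂C/∂b = -12(b - 1)(b + 2); at b=0 this is 24, so b decreases.
a converges to its nearest critical value -1 (a local min of the a-part); b converges to -2. The iterate converges to (-1, -2).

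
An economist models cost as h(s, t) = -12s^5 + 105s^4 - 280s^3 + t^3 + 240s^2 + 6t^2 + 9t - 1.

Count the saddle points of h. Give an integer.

h separates as a function of s plus a function of t, so ∇h=0 decouples.
∂h/∂s = -60s(s - 4)(s - 2)(s - 1) = 0 at s ∈ {0, 1, 2, 4}; ∂h/∂t = 3(t + 1)(t + 3) = 0 at t ∈ {-3, -1}.
The Hessian is diagonal: diag(h_ss, h_tt). Second derivatives: h_ss(0)=480, h_ss(1)=-180, h_ss(2)=240, h_ss(4)=-1440; h_tt(-3)=-6, h_tt(-1)=6.
Saddle points occur where the two diagonal entries have opposite signs: (0, -3), (1, -1), (2, -3), (4, -1). Count: 4.

4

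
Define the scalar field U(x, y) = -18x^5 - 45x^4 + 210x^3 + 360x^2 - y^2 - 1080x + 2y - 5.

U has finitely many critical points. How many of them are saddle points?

U separates as a function of x plus a function of y, so ∇U=0 decouples.
∂U/∂x = -90(x - 2)(x - 1)(x + 2)(x + 3) = 0 at x ∈ {-3, -2, 1, 2}; ∂U/∂y = -2(y - 1) = 0 at y ∈ {1}.
The Hessian is diagonal: diag(U_xx, U_yy). Second derivatives: U_xx(-3)=1800, U_xx(-2)=-1080, U_xx(1)=1080, U_xx(2)=-1800; U_yy(1)=-2.
Saddle points occur where the two diagonal entries have opposite signs: (-3, 1), (1, 1). Count: 2.

2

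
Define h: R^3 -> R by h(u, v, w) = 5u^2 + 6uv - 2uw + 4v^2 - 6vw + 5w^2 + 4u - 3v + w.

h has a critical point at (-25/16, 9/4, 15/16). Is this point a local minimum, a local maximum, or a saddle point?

The Hessian is constant: H = [[10, 6, -2], [6, 8, -6], [-2, -6, 10]].
Leading principal minors: Δ₁ = 10, Δ₂ = 44, Δ₃ = 192.
All leading minors are positive, so H is positive definite: a local minimum.

local minimum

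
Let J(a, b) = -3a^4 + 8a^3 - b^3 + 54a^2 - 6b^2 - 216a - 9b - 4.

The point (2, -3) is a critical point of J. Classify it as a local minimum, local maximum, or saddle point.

The mixed partial ∂²J/∂a∂b is 0, so the Hessian at any point is diag(J_aa, J_bb) = diag(12(-3a^2 + 4a + 9), -6(b + 2)).
At (2, -3): H = diag(60, 6).
Both eigenvalues are positive, so H is positive definite: a local minimum.

local minimum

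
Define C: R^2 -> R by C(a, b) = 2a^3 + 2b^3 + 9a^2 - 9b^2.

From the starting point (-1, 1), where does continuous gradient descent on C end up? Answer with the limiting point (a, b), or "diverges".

(0, 3)

C is separable, so gradient descent decouples: a follows -∂C/∂a, b follows -∂C/∂b.
∂C/∂a = 6a(a + 3); at a=-1 this is -12, so a increases.
∂C/∂b = 6b(b - 3); at b=1 this is -12, so b increases.
a converges to its nearest critical value 0 (a local min of the a-part); b converges to 3. The iterate converges to (0, 3).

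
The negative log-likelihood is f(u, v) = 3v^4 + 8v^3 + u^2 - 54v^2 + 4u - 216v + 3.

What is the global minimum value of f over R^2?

f(u,v) separates as P(u) + Q(v) + 3, so its minimum is min P + min Q + 3.
P'(u) = 2u + 4 vanishes at u ∈ {-2}; Q'(v) = 12(v - 3)(v + 2)(v + 3) vanishes at v ∈ {-3, -2, 3}.
Local minima of P (where P''>0): P(-2)=-4. Local minima of Q: Q(-3)=189, Q(3)=-675.
So the global minimum of f is P(-2) + Q(3) + 3 = -4 − 675 + 3 = -676, attained at (-2, 3).

-676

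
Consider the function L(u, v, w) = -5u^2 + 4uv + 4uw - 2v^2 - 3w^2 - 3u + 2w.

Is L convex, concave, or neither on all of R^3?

concave

L is quadratic, so its Hessian is the constant matrix H = [[-10, 4, 4], [4, -4, 0], [4, 0, -6]].
Leading principal minors: -10, 24, -80.
Signs alternate −, +, − ⇒ H ≺ 0 ⇒ concave.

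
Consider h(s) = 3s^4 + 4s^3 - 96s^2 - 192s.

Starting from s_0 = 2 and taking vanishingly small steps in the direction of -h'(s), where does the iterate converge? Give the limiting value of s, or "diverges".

h'(s) = 12(s - 4)(s + 1)(s + 4), so h'(2) = -432.
Gradient descent moves in the -h' direction, i.e. s is increasing.
The nearest critical point in that direction is s = 4, where h'' = 480 > 0 (a local minimum). The iterate converges there.

4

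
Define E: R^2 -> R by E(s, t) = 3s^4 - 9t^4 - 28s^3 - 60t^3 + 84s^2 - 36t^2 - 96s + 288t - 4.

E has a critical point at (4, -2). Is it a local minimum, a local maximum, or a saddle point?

The mixed partial ∂²E/∂s∂t is 0, so the Hessian at any point is diag(E_ss, E_tt) = diag(12(3s^2 - 14s + 14), -36(3t^2 + 10t + 2)).
At (4, -2): H = diag(72, 216).
Both eigenvalues are positive, so H is positive definite: a local minimum.

local minimum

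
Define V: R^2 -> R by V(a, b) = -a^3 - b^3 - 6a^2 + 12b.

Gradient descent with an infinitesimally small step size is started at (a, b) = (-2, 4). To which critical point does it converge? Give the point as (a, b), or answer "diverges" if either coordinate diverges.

V is separable, so gradient descent decouples: a follows -∂V/∂a, b follows -∂V/∂b.
∂V/∂a = -3a(a + 4); at a=-2 this is 12, so a decreases.
∂V/∂b = -3(b - 2)(b + 2); at b=4 this is -36, so b increases.
The b-coordinate has no critical point in that direction and runs off to infinity.

diverges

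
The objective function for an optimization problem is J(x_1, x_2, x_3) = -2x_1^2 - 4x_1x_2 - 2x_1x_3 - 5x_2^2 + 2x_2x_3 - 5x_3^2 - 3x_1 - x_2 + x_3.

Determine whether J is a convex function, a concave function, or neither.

concave

J is quadratic, so its Hessian is the constant matrix H = [[-4, -4, -2], [-4, -10, 2], [-2, 2, -10]].
Leading principal minors: -4, 24, -152.
Signs alternate −, +, − ⇒ H ≺ 0 ⇒ concave.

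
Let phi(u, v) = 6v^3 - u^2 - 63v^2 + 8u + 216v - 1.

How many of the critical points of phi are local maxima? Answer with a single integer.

phi separates as a function of u plus a function of v, so ∇phi=0 decouples.
∂phi/∂u = -2(u - 4) = 0 at u ∈ {4}; ∂phi/∂v = 18(v - 4)(v - 3) = 0 at v ∈ {3, 4}.
The Hessian is diagonal: diag(phi_uu, phi_vv). Second derivatives: phi_uu(4)=-2; phi_vv(3)=-18, phi_vv(4)=18.
Local maxima occur where both diagonal entries negative: (4, 3). Count: 1.

1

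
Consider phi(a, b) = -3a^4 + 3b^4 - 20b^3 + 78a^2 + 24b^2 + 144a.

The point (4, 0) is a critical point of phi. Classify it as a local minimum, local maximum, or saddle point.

The mixed partial ∂²phi/∂a∂b is 0, so the Hessian at any point is diag(phi_aa, phi_bb) = diag(12(-3a^2 + 13), 12(3b^2 - 10b + 4)).
At (4, 0): H = diag(-420, 48).
The eigenvalues have opposite signs, so H is indefinite: a saddle point.

saddle point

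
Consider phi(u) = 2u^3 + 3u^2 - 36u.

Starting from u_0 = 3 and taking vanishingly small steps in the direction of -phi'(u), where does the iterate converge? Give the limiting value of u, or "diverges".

phi'(u) = 6(u - 2)(u + 3), so phi'(3) = 36.
Gradient descent moves in the -phi' direction, i.e. u is decreasing.
The nearest critical point in that direction is u = 2, where phi'' = 30 > 0 (a local minimum). The iterate converges there.

2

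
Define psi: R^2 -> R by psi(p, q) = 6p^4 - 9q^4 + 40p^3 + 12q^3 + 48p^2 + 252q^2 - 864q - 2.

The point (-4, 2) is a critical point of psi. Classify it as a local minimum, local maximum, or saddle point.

local minimum

The mixed partial ∂²psi/∂p∂q is 0, so the Hessian at any point is diag(psi_pp, psi_qq) = diag(24(3p^2 + 10p + 4), 36(-3q^2 + 2q + 14)).
At (-4, 2): H = diag(288, 216).
Both eigenvalues are positive, so H is positive definite: a local minimum.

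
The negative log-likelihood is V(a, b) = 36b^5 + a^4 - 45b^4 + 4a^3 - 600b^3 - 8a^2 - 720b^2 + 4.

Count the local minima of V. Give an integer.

V separates as a function of a plus a function of b, so ∇V=0 decouples.
∂V/∂a = 4a(a - 1)(a + 4) = 0 at a ∈ {-4, 0, 1}; ∂V/∂b = 180b(b - 4)(b + 1)(b + 2) = 0 at b ∈ {-2, -1, 0, 4}.
The Hessian is diagonal: diag(V_aa, V_bb). Second derivatives: V_aa(-4)=80, V_aa(0)=-16, V_aa(1)=20; V_bb(-2)=-2160, V_bb(-1)=900, V_bb(0)=-1440, V_bb(4)=21600.
Local minima occur where both diagonal entries positive: (-4, -1), (-4, 4), (1, -1), (1, 4). Count: 4.

4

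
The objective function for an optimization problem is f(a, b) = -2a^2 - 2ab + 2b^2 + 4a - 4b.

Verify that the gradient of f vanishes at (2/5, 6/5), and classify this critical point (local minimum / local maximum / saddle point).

∇f = (-4a - 2b + 4, -2a + 4b - 4); substituting (2/5, 6/5) gives ∇f = (0, 0), so (2/5, 6/5) is indeed a critical point.
The Hessian of f is constant: H = [[-4, -2], [-2, 4]].
det(H) = (-4)·4 − (-2)² = -20.
Since det(H) < 0, H is indefinite and the critical point is a saddle point.

saddle point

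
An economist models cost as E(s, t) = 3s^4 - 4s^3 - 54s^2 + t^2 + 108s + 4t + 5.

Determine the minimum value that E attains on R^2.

-458

E(s,t) separates as P(s) + Q(t) + 5, so its minimum is min P + min Q + 5.
P'(s) = 12(s - 3)(s - 1)(s + 3) vanishes at s ∈ {-3, 1, 3}; Q'(t) = 2(t + 2) vanishes at t ∈ {-2}.
Local minima of P (where P''>0): P(-3)=-459, P(3)=-27. Local minima of Q: Q(-2)=-4.
So the global minimum of E is P(-3) + Q(-2) + 5 = -459 − 4 + 5 = -458, attained at (-3, -2).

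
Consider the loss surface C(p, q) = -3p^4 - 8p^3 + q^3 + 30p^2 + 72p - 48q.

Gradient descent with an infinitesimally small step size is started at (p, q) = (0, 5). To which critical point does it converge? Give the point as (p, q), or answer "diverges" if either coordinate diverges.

C is separable, so gradient descent decouples: p follows -∂C/∂p, q follows -∂C/∂q.
∂C/∂p = -12(p - 2)(p + 1)(p + 3); at p=0 this is 72, so p decreases.
∂C/∂q = 3(q - 4)(q + 4); at q=5 this is 27, so q decreases.
p converges to its nearest critical value -1 (a local min of the p-part); q converges to 4. The iterate converges to (-1, 4).

(-1, 4)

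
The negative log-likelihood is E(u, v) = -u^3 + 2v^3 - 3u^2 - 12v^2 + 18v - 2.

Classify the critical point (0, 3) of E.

saddle point

The mixed partial ∂²E/∂u∂v is 0, so the Hessian at any point is diag(E_uu, E_vv) = diag(-6(u + 1), 12(v - 2)).
At (0, 3): H = diag(-6, 12).
The eigenvalues have opposite signs, so H is indefinite: a saddle point.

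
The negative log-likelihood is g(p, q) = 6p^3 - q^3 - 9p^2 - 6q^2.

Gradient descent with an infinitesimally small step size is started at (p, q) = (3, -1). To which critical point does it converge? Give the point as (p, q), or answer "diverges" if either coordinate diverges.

(1, -4)

g is separable, so gradient descent decouples: p follows -∂g/∂p, q follows -∂g/∂q.
∂g/∂p = 18p(p - 1); at p=3 this is 108, so p decreases.
∂g/∂q = -3q(q + 4); at q=-1 this is 9, so q decreases.
p converges to its nearest critical value 1 (a local min of the p-part); q converges to -4. The iterate converges to (1, -4).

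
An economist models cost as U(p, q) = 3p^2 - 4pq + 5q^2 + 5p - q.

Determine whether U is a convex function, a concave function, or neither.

U is quadratic, so its Hessian is the constant matrix H = [[6, -4], [-4, 10]].
det(H) = 44, tr(H) = 16.
det(H) > 0 and tr(H) > 0, so H is positive definite everywhere: convex.

convex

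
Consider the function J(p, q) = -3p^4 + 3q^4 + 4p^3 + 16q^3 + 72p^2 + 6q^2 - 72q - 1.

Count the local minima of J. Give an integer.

J separates as a function of p plus a function of q, so ∇J=0 decouples.
∂J/∂p = -12p(p - 4)(p + 3) = 0 at p ∈ {-3, 0, 4}; ∂J/∂q = 12(q - 1)(q + 2)(q + 3) = 0 at q ∈ {-3, -2, 1}.
The Hessian is diagonal: diag(J_pp, J_qq). Second derivatives: J_pp(-3)=-252, J_pp(0)=144, J_pp(4)=-336; J_qq(-3)=48, J_qq(-2)=-36, J_qq(1)=144.
Local minima occur where both diagonal entries positive: (0, -3), (0, 1). Count: 2.

2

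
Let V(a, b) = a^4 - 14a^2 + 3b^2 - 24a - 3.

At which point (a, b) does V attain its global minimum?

V(a,b) separates as P(a) + Q(b) − 3, so its minimum is min P + min Q − 3.
P'(a) = 4(a - 3)(a + 1)(a + 2) vanishes at a ∈ {-2, -1, 3}; Q'(b) = 6b vanishes at b ∈ {0}.
Local minima of P (where P''>0): P(-2)=8, P(3)=-117. Local minima of Q: Q(0)=0.
So the global minimum of V is P(3) + Q(0) − 3 = -117 + 0 − 3 = -120, attained at (3, 0).

(3, 0)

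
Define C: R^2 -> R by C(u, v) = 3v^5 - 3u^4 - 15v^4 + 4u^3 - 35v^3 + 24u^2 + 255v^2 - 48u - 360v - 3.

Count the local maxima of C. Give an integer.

C separates as a function of u plus a function of v, so ∇C=0 decouples.
∂C/∂u = -12(u - 2)(u - 1)(u + 2) = 0 at u ∈ {-2, 1, 2}; ∂C/∂v = 15(v - 4)(v - 2)(v - 1)(v + 3) = 0 at v ∈ {-3, 1, 2, 4}.
The Hessian is diagonal: diag(C_uu, C_vv). Second derivatives: C_uu(-2)=-144, C_uu(1)=36, C_uu(2)=-48; C_vv(-3)=-2100, C_vv(1)=180, C_vv(2)=-150, C_vv(4)=630.
Local maxima occur where both diagonal entries negative: (-2, -3), (-2, 2), (2, -3), (2, 2). Count: 4.

4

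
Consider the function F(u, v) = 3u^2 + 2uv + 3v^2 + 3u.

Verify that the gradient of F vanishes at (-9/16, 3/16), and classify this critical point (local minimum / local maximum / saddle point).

∇F = (6u + 2v + 3, 2u + 6v); substituting (-9/16, 3/16) gives ∇F = (0, 0), so (-9/16, 3/16) is indeed a critical point.
The Hessian of F is constant: H = [[6, 2], [2, 6]].
det(H) = 6·6 − 2² = 32.
det(H) > 0 and tr(H) = 12 > 0, so H is positive definite and the point is a local minimum.

local minimum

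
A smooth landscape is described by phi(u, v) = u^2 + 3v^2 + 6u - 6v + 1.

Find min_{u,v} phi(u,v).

phi(u,v) separates as P(u) + Q(v) + 1, so its minimum is min P + min Q + 1.
P'(u) = 2u + 6 vanishes at u ∈ {-3}; Q'(v) = 6v - 6 vanishes at v ∈ {1}.
Local minima of P (where P''>0): P(-3)=-9. Local minima of Q: Q(1)=-3.
So the global minimum of phi is P(-3) + Q(1) + 1 = -9 − 3 + 1 = -11, attained at (-3, 1).

-11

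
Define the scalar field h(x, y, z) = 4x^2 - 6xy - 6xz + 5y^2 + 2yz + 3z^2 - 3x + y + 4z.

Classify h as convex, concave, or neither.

convex

h is quadratic, so its Hessian is the constant matrix H = [[8, -6, -6], [-6, 10, 2], [-6, 2, 6]].
Leading principal minors: 8, 44, 16.
All positive ⇒ H ≻ 0 ⇒ convex.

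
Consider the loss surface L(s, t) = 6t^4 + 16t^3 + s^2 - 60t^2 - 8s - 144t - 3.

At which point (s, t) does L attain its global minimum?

(4, 2)

L(s,t) separates as P(s) + Q(t) − 3, so its minimum is min P + min Q − 3.
P'(s) = 2s - 8 vanishes at s ∈ {4}; Q'(t) = 24(t - 2)(t + 1)(t + 3) vanishes at t ∈ {-3, -1, 2}.
Local minima of P (where P''>0): P(4)=-16. Local minima of Q: Q(-3)=-54, Q(2)=-304.
So the global minimum of L is P(4) + Q(2) − 3 = -16 − 304 − 3 = -323, attained at (4, 2).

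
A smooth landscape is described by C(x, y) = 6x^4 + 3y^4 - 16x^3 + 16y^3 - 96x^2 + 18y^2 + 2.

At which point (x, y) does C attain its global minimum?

(4, -3)

C(x,y) separates as P(x) + Q(y) + 2, so its minimum is min P + min Q + 2.
P'(x) = 24x(x - 4)(x + 2) vanishes at x ∈ {-2, 0, 4}; Q'(y) = 12y(y + 1)(y + 3) vanishes at y ∈ {-3, -1, 0}.
Local minima of P (where P''>0): P(-2)=-160, P(4)=-1024. Local minima of Q: Q(-3)=-27, Q(0)=0.
So the global minimum of C is P(4) + Q(-3) + 2 = -1024 − 27 + 2 = -1049, attained at (4, -3).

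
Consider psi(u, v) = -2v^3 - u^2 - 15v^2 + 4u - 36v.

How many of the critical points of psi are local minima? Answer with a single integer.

psi separates as a function of u plus a function of v, so ∇psi=0 decouples.
∂psi/∂u = -2(u - 2) = 0 at u ∈ {2}; ∂psi/∂v = -6(v + 2)(v + 3) = 0 at v ∈ {-3, -2}.
The Hessian is diagonal: diag(psi_uu, psi_vv). Second derivatives: psi_uu(2)=-2; psi_vv(-3)=6, psi_vv(-2)=-6.
Local minima occur where both diagonal entries positive: none. Count: 0.

0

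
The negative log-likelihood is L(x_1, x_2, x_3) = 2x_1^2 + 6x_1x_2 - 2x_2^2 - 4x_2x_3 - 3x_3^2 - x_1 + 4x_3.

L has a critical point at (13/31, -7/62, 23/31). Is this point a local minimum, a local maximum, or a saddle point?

saddle point

The Hessian is constant: H = [[4, 6, 0], [6, -4, -4], [0, -4, -6]].
Leading principal minors: Δ₁ = 4, Δ₂ = -52, Δ₃ = 248.
The minors fit neither the all-positive nor the alternating-sign pattern, so H is indefinite: a saddle point.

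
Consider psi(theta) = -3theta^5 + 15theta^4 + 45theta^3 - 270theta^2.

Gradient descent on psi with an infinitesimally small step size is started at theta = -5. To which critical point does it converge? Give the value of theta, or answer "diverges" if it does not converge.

-3

psi'(theta) = -15theta(theta - 4)(theta - 3)(theta + 3), so psi'(-5) = -10800.
Gradient descent moves in the -psi' direction, i.e. theta is increasing.
The nearest critical point in that direction is theta = -3, where psi'' = 1890 > 0 (a local minimum). The iterate converges there.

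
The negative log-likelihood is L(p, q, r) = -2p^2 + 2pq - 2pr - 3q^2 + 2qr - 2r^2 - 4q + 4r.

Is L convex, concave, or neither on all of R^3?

concave

L is quadratic, so its Hessian is the constant matrix H = [[-4, 2, -2], [2, -6, 2], [-2, 2, -4]].
Leading principal minors: -4, 20, -56.
Signs alternate −, +, − ⇒ H ≺ 0 ⇒ concave.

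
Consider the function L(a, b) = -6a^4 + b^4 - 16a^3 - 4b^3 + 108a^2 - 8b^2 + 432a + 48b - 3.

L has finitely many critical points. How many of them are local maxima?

2

L separates as a function of a plus a function of b, so ∇L=0 decouples.
∂L/∂a = -24(a - 3)(a + 2)(a + 3) = 0 at a ∈ {-3, -2, 3}; ∂L/∂b = 4(b - 3)(b - 2)(b + 2) = 0 at b ∈ {-2, 2, 3}.
The Hessian is diagonal: diag(L_aa, L_bb). Second derivatives: L_aa(-3)=-144, L_aa(-2)=120, L_aa(3)=-720; L_bb(-2)=80, L_bb(2)=-16, L_bb(3)=20.
Local maxima occur where both diagonal entries negative: (-3, 2), (3, 2). Count: 2.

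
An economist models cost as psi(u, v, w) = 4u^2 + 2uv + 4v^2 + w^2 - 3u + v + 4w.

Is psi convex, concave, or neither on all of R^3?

convex

psi is quadratic, so its Hessian is the constant matrix H = [[8, 2, 0], [2, 8, 0], [0, 0, 2]].
Leading principal minors: 8, 60, 120.
All positive ⇒ H ≻ 0 ⇒ convex.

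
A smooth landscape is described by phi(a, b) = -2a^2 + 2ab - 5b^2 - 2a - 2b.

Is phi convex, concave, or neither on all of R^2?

concave

phi is quadratic, so its Hessian is the constant matrix H = [[-4, 2], [2, -10]].
det(H) = 36, tr(H) = -14.
det(H) > 0 and tr(H) < 0, so H is negative definite everywhere: concave.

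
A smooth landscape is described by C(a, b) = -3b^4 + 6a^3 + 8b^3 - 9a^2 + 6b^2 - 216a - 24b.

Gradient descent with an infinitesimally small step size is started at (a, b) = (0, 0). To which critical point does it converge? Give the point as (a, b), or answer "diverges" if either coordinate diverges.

C is separable, so gradient descent decouples: a follows -∂C/∂a, b follows -∂C/∂b.
∂C/∂a = 18(a - 4)(a + 3); at a=0 this is -216, so a increases.
∂C/∂b = -12(b - 2)(b - 1)(b + 1); at b=0 this is -24, so b increases.
a converges to its nearest critical value 4 (a local min of the a-part); b converges to 1. The iterate converges to (4, 1).

(4, 1)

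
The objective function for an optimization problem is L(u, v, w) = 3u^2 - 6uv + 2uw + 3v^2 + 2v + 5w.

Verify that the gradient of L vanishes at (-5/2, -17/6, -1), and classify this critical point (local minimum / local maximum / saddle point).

saddle point

∇L = (6u - 6v + 2w, -6u + 6v + 2, 2u + 5); substituting (-5/2, -17/6, -1) gives ∇L = (0, 0, 0), so (-5/2, -17/6, -1) is indeed a critical point.
The Hessian is constant: H = [[6, -6, 2], [-6, 6, 0], [2, 0, 0]].
Leading principal minors: Δ₁ = 6, Δ₂ = 0, Δ₃ = -24.
The minors fit neither the all-positive nor the alternating-sign pattern, so H is indefinite: a saddle point.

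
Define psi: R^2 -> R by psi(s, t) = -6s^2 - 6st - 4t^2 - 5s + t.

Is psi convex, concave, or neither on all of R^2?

psi is quadratic, so its Hessian is the constant matrix H = [[-12, -6], [-6, -8]].
det(H) = 60, tr(H) = -20.
det(H) > 0 and tr(H) < 0, so H is negative definite everywhere: concave.

concave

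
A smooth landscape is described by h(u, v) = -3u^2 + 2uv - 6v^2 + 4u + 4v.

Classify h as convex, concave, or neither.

concave

h is quadratic, so its Hessian is the constant matrix H = [[-6, 2], [2, -12]].
det(H) = 68, tr(H) = -18.
det(H) > 0 and tr(H) < 0, so H is negative definite everywhere: concave.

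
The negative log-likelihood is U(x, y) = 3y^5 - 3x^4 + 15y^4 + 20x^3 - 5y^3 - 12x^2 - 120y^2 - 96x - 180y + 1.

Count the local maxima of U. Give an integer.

U separates as a function of x plus a function of y, so ∇U=0 decouples.
∂U/∂x = -12(x - 4)(x - 2)(x + 1) = 0 at x ∈ {-1, 2, 4}; ∂U/∂y = 15(y - 2)(y + 1)(y + 2)(y + 3) = 0 at y ∈ {-3, -2, -1, 2}.
The Hessian is diagonal: diag(U_xx, U_yy). Second derivatives: U_xx(-1)=-180, U_xx(2)=72, U_xx(4)=-120; U_yy(-3)=-150, U_yy(-2)=60, U_yy(-1)=-90, U_yy(2)=900.
Local maxima occur where both diagonal entries negative: (-1, -3), (-1, -1), (4, -3), (4, -1). Count: 4.

4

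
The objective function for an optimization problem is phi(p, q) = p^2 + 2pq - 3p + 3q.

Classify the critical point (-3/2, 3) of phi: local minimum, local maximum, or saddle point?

saddle point

The Hessian of phi is constant: H = [[2, 2], [2, 0]].
det(H) = 2·0 − 2² = -4.
Since det(H) < 0, H is indefinite and the critical point is a saddle point.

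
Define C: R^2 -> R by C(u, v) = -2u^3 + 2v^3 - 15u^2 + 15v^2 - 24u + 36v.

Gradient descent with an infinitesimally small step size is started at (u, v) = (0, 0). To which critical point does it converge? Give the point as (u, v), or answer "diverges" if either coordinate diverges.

C is separable, so gradient descent decouples: u follows -∂C/∂u, v follows -∂C/∂v.
∂C/∂u = -6(u + 1)(u + 4); at u=0 this is -24, so u increases.
∂C/∂v = 6(v + 2)(v + 3); at v=0 this is 36, so v decreases.
The u-coordinate has no critical point in that direction and runs off to infinity.

diverges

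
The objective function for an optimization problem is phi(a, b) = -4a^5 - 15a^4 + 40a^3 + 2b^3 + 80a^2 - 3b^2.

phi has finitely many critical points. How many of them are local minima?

phi separates as a function of a plus a function of b, so ∇phi=0 decouples.
∂phi/∂a = -20a(a - 2)(a + 1)(a + 4) = 0 at a ∈ {-4, -1, 0, 2}; ∂phi/∂b = 6b(b - 1) = 0 at b ∈ {0, 1}.
The Hessian is diagonal: diag(phi_aa, phi_bb). Second derivatives: phi_aa(-4)=1440, phi_aa(-1)=-180, phi_aa(0)=160, phi_aa(2)=-720; phi_bb(0)=-6, phi_bb(1)=6.
Local minima occur where both diagonal entries positive: (-4, 1), (0, 1). Count: 2.

2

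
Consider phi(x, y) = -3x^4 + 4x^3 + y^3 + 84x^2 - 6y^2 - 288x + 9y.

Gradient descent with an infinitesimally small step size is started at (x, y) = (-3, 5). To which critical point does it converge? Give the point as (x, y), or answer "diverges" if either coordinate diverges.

phi is separable, so gradient descent decouples: x follows -∂phi/∂x, y follows -∂phi/∂y.
∂phi/∂x = -12(x - 3)(x - 2)(x + 4); at x=-3 this is -360, so x increases.
∂phi/∂y = 3(y - 3)(y - 1); at y=5 this is 24, so y decreases.
x converges to its nearest critical value 2 (a local min of the x-part); y converges to 3. The iterate converges to (2, 3).

(2, 3)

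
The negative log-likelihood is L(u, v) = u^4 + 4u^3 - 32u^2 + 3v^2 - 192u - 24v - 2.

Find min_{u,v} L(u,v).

-818

L(u,v) separates as P(u) + Q(v) − 2, so its minimum is min P + min Q − 2.
P'(u) = 4(u - 4)(u + 3)(u + 4) vanishes at u ∈ {-4, -3, 4}; Q'(v) = 6v - 24 vanishes at v ∈ {4}.
Local minima of P (where P''>0): P(-4)=256, P(4)=-768. Local minima of Q: Q(4)=-48.
So the global minimum of L is P(4) + Q(4) − 2 = -768 − 48 − 2 = -818, attained at (4, 4).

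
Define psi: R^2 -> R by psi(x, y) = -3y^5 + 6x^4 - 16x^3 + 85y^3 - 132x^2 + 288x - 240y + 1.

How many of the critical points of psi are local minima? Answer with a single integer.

4

psi separates as a function of x plus a function of y, so ∇psi=0 decouples.
∂psi/∂x = 24(x - 4)(x - 1)(x + 3) = 0 at x ∈ {-3, 1, 4}; ∂psi/∂y = -15(y - 4)(y - 1)(y + 1)(y + 4) = 0 at y ∈ {-4, -1, 1, 4}.
The Hessian is diagonal: diag(psi_xx, psi_yy). Second derivatives: psi_xx(-3)=672, psi_xx(1)=-288, psi_xx(4)=504; psi_yy(-4)=1800, psi_yy(-1)=-450, psi_yy(1)=450, psi_yy(4)=-1800.
Local minima occur where both diagonal entries positive: (-3, -4), (-3, 1), (4, -4), (4, 1). Count: 4.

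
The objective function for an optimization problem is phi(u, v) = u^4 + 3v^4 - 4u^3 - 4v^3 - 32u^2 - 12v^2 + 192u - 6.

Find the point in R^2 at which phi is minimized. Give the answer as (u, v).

phi(u,v) separates as P(u) + Q(v) − 6, so its minimum is min P + min Q − 6.
P'(u) = 4(u - 4)(u - 3)(u + 4) vanishes at u ∈ {-4, 3, 4}; Q'(v) = 12v(v - 2)(v + 1) vanishes at v ∈ {-1, 0, 2}.
Local minima of P (where P''>0): P(-4)=-768, P(4)=256. Local minima of Q: Q(-1)=-5, Q(2)=-32.
So the global minimum of phi is P(-4) + Q(2) − 6 = -768 − 32 − 6 = -806, attained at (-4, 2).

(-4, 2)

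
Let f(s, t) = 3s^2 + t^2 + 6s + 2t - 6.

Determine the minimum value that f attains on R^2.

-10

f(s,t) separates as P(s) + Q(t) − 6, so its minimum is min P + min Q − 6.
P'(s) = 6s + 6 vanishes at s ∈ {-1}; Q'(t) = 2(t + 1) vanishes at t ∈ {-1}.
Local minima of P (where P''>0): P(-1)=-3. Local minima of Q: Q(-1)=-1.
So the global minimum of f is P(-1) + Q(-1) − 6 = -3 − 1 − 6 = -10, attained at (-1, -1).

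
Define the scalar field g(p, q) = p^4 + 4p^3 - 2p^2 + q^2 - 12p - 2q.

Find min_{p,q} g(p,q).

-10

g(p,q) separates as A(p) + B(q), so its minimum is min A + min B.
A'(p) = 4(p - 1)(p + 1)(p + 3) vanishes at p ∈ {-3, -1, 1}; B'(q) = 2q - 2 vanishes at q ∈ {1}.
Local minima of A (where A''>0): A(-3)=-9, A(1)=-9. Local minima of B: B(1)=-1.
So the global minimum of g is A(-3) + B(1) = -9 − 1 = -10, attained at (-3, 1).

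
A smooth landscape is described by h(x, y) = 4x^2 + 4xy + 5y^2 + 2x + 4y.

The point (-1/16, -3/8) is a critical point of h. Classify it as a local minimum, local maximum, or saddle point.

local minimum

The Hessian of h is constant: H = [[8, 4], [4, 10]].
det(H) = 8·10 − 4² = 64.
det(H) > 0 and tr(H) = 18 > 0, so H is positive definite and the point is a local minimum.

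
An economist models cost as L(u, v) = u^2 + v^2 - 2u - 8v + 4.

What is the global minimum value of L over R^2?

L(u,v) separates as P(u) + Q(v) + 4, so its minimum is min P + min Q + 4.
P'(u) = 2u - 2 vanishes at u ∈ {1}; Q'(v) = 2v - 8 vanishes at v ∈ {4}.
Local minima of P (where P''>0): P(1)=-1. Local minima of Q: Q(4)=-16.
So the global minimum of L is P(1) + Q(4) + 4 = -1 − 16 + 4 = -13, attained at (1, 4).

-13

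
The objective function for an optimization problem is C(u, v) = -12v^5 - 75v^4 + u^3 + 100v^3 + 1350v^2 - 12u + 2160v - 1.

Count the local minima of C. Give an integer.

2

C separates as a function of u plus a function of v, so ∇C=0 decouples.
∂C/∂u = 3(u - 2)(u + 2) = 0 at u ∈ {-2, 2}; ∂C/∂v = -60(v - 3)(v + 1)(v + 3)(v + 4) = 0 at v ∈ {-4, -3, -1, 3}.
The Hessian is diagonal: diag(C_uu, C_vv). Second derivatives: C_uu(-2)=-12, C_uu(2)=12; C_vv(-4)=1260, C_vv(-3)=-720, C_vv(-1)=1440, C_vv(3)=-10080.
Local minima occur where both diagonal entries positive: (2, -4), (2, -1). Count: 2.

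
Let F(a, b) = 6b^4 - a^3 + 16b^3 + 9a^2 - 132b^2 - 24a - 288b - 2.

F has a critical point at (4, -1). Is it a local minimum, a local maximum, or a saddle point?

The mixed partial ∂²F/∂a∂b is 0, so the Hessian at any point is diag(F_aa, F_bb) = diag(6(-a + 3), 24(3b^2 + 4b - 11)).
At (4, -1): H = diag(-6, -288).
Both eigenvalues are negative, so H is negative definite: a local maximum.

local maximum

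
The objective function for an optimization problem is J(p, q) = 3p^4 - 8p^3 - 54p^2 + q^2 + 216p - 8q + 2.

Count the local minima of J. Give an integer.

2

J separates as a function of p plus a function of q, so ∇J=0 decouples.
∂J/∂p = 12(p - 3)(p - 2)(p + 3) = 0 at p ∈ {-3, 2, 3}; ∂J/∂q = 2(q - 4) = 0 at q ∈ {4}.
The Hessian is diagonal: diag(J_pp, J_qq). Second derivatives: J_pp(-3)=360, J_pp(2)=-60, J_pp(3)=72; J_qq(4)=2.
Local minima occur where both diagonal entries positive: (-3, 4), (3, 4). Count: 2.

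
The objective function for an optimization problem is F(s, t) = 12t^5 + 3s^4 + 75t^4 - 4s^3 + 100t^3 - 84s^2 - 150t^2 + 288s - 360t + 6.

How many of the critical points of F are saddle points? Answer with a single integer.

F separates as a function of s plus a function of t, so ∇F=0 decouples.
∂F/∂s = 12(s - 3)(s - 2)(s + 4) = 0 at s ∈ {-4, 2, 3}; ∂F/∂t = 60(t - 1)(t + 1)(t + 2)(t + 3) = 0 at t ∈ {-3, -2, -1, 1}.
The Hessian is diagonal: diag(F_ss, F_tt). Second derivatives: F_ss(-4)=504, F_ss(2)=-72, F_ss(3)=84; F_tt(-3)=-480, F_tt(-2)=180, F_tt(-1)=-240, F_tt(1)=1440.
Saddle points occur where the two diagonal entries have opposite signs: (-4, -3), (-4, -1), (2, -2), (2, 1), (3, -3), (3, -1). Count: 6.

6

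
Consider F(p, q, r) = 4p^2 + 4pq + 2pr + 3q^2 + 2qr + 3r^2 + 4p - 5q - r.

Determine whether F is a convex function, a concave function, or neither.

convex

F is quadratic, so its Hessian is the constant matrix H = [[8, 4, 2], [4, 6, 2], [2, 2, 6]].
Leading principal minors: 8, 32, 168.
All positive ⇒ H ≻ 0 ⇒ convex.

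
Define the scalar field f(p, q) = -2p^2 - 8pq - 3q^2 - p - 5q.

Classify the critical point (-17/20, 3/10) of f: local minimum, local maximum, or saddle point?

The Hessian of f is constant: H = [[-4, -8], [-8, -6]].
det(H) = (-4)·(-6) − (-8)² = -40.
Since det(H) < 0, H is indefinite and the critical point is a saddle point.

saddle point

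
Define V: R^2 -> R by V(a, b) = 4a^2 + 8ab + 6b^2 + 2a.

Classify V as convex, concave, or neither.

convex

V is quadratic, so its Hessian is the constant matrix H = [[8, 8], [8, 12]].
det(H) = 32, tr(H) = 20.
det(H) > 0 and tr(H) > 0, so H is positive definite everywhere: convex.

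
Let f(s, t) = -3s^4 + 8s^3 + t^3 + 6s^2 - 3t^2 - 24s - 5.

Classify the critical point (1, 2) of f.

local minimum

The mixed partial ∂²f/∂s∂t is 0, so the Hessian at any point is diag(f_ss, f_tt) = diag(12(-3s^2 + 4s + 1), 6(t - 1)).
At (1, 2): H = diag(24, 6).
Both eigenvalues are positive, so H is positive definite: a local minimum.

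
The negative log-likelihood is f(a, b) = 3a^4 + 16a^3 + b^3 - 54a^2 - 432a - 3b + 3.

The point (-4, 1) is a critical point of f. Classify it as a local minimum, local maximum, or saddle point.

The mixed partial ∂²f/∂a∂b is 0, so the Hessian at any point is diag(f_aa, f_bb) = diag(12(3a^2 + 8a - 9), 6b).
At (-4, 1): H = diag(84, 6).
Both eigenvalues are positive, so H is positive definite: a local minimum.

local minimum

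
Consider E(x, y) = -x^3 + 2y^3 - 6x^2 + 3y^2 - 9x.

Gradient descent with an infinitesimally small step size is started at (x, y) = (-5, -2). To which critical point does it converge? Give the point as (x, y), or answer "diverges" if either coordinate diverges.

diverges

E is separable, so gradient descent decouples: x follows -∂E/∂x, y follows -∂E/∂y.
∂E/∂x = -3(x + 1)(x + 3); at x=-5 this is -24, so x increases.
∂E/∂y = 6y(y + 1); at y=-2 this is 12, so y decreases.
The y-coordinate has no critical point in that direction and runs off to infinity.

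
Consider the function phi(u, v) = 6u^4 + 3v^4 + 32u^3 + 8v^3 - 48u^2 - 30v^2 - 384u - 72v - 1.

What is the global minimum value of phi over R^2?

-761

phi(u,v) separates as P(u) + Q(v) − 1, so its minimum is min P + min Q − 1.
P'(u) = 24(u - 2)(u + 2)(u + 4) vanishes at u ∈ {-4, -2, 2}; Q'(v) = 12(v - 2)(v + 1)(v + 3) vanishes at v ∈ {-3, -1, 2}.
Local minima of P (where P''>0): P(-4)=256, P(2)=-608. Local minima of Q: Q(-3)=-27, Q(2)=-152.
So the global minimum of phi is P(2) + Q(2) − 1 = -608 − 152 − 1 = -761, attained at (2, 2).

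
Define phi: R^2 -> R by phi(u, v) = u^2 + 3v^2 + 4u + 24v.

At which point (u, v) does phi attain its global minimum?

phi(u,v) separates as P(u) + Q(v), so its minimum is min P + min Q.
P'(u) = 2u + 4 vanishes at u ∈ {-2}; Q'(v) = 6v + 24 vanishes at v ∈ {-4}.
Local minima of P (where P''>0): P(-2)=-4. Local minima of Q: Q(-4)=-48.
So the global minimum of phi is P(-2) + Q(-4) = -4 − 48 = -52, attained at (-2, -4).

(-2, -4)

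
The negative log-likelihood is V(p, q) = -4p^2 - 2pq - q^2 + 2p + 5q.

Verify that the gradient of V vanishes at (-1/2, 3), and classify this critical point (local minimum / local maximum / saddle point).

∇V = (-8p - 2q + 2, -2p - 2q + 5); substituting (-1/2, 3) gives ∇V = (0, 0), so (-1/2, 3) is indeed a critical point.
The Hessian of V is constant: H = [[-8, -2], [-2, -2]].
det(H) = (-8)·(-2) − (-2)² = 12.
det(H) > 0 and tr(H) = -10 < 0, so H is negative definite and the point is a local maximum.

local maximum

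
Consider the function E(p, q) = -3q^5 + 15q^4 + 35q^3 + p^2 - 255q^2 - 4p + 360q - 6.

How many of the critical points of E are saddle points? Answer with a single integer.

E separates as a function of p plus a function of q, so ∇E=0 decouples.
∂E/∂p = 2(p - 2) = 0 at p ∈ {2}; ∂E/∂q = -15(q - 4)(q - 2)(q - 1)(q + 3) = 0 at q ∈ {-3, 1, 2, 4}.
The Hessian is diagonal: diag(E_pp, E_qq). Second derivatives: E_pp(2)=2; E_qq(-3)=2100, E_qq(1)=-180, E_qq(2)=150, E_qq(4)=-630.
Saddle points occur where the two diagonal entries have opposite signs: (2, 1), (2, 4). Count: 2.

2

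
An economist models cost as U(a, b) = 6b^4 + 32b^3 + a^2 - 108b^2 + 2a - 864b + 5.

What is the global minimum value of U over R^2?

U(a,b) separates as P(a) + Q(b) + 5, so its minimum is min P + min Q + 5.
P'(a) = 2a + 2 vanishes at a ∈ {-1}; Q'(b) = 24(b - 3)(b + 3)(b + 4) vanishes at b ∈ {-4, -3, 3}.
Local minima of P (where P''>0): P(-1)=-1. Local minima of Q: Q(-4)=1216, Q(3)=-2214.
So the global minimum of U is P(-1) + Q(3) + 5 = -1 − 2214 + 5 = -2210, attained at (-1, 3).

-2210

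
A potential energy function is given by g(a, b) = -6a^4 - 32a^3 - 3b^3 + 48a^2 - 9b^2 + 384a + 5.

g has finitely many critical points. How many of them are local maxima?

g separates as a function of a plus a function of b, so ∇g=0 decouples.
∂g/∂a = -24(a - 2)(a + 2)(a + 4) = 0 at a ∈ {-4, -2, 2}; ∂g/∂b = -9b(b + 2) = 0 at b ∈ {-2, 0}.
The Hessian is diagonal: diag(g_aa, g_bb). Second derivatives: g_aa(-4)=-288, g_aa(-2)=192, g_aa(2)=-576; g_bb(-2)=18, g_bb(0)=-18.
Local maxima occur where both diagonal entries negative: (-4, 0), (2, 0). Count: 2.

2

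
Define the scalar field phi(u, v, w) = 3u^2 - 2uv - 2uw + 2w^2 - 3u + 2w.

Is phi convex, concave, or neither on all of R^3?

phi is quadratic, so its Hessian is the constant matrix H = [[6, -2, -2], [-2, 0, 0], [-2, 0, 4]].
Leading principal minors: 6, -4, -16.
Neither pattern holds ⇒ H is indefinite ⇒ neither convex nor concave.

neither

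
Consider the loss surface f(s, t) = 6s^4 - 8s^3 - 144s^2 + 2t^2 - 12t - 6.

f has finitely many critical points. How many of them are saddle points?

f separates as a function of s plus a function of t, so ∇f=0 decouples.
∂f/∂s = 24s(s - 4)(s + 3) = 0 at s ∈ {-3, 0, 4}; ∂f/∂t = 4(t - 3) = 0 at t ∈ {3}.
The Hessian is diagonal: diag(f_ss, f_tt). Second derivatives: f_ss(-3)=504, f_ss(0)=-288, f_ss(4)=672; f_tt(3)=4.
Saddle points occur where the two diagonal entries have opposite signs: (0, 3). Count: 1.

1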